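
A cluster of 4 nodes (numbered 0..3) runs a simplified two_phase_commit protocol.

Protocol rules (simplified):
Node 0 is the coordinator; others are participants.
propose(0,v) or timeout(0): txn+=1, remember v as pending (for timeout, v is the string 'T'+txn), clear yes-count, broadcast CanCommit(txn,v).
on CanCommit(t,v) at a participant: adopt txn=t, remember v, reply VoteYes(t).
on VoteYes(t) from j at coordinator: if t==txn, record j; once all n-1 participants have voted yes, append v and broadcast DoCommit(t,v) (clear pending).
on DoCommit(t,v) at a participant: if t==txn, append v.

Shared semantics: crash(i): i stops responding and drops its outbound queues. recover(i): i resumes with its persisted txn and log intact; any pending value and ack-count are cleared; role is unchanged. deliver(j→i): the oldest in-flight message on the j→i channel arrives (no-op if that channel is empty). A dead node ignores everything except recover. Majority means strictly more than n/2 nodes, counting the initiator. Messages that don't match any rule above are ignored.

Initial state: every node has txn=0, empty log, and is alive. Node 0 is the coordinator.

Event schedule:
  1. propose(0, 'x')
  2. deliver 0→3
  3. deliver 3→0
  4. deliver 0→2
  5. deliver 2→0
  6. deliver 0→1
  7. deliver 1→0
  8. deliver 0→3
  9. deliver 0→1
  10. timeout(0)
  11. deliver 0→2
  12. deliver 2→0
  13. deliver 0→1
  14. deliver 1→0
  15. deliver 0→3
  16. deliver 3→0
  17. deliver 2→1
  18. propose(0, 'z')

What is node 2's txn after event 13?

1. propose(0,'x'):  <0:coor t1 ->
2. deliver 0→3:  <3:part t1 ->
3. deliver 3→0:  nop
4. deliver 0→2:  <2:part t1 ->
5. deliver 2→0:  nop
6. deliver 0→1:  <1:part t1 ->
7. deliver 1→0:  <0:coor t1 x>
8. deliver 0→3:  <3:part t1 x>
9. deliver 0→1:  <1:part t1 x>
10. timeout(0):  <0:coor t2 x>
11. deliver 0→2:  <2:part t1 x>
12. deliver 2→0:  nop
13. deliver 0→1:  <1:part t2 x>

1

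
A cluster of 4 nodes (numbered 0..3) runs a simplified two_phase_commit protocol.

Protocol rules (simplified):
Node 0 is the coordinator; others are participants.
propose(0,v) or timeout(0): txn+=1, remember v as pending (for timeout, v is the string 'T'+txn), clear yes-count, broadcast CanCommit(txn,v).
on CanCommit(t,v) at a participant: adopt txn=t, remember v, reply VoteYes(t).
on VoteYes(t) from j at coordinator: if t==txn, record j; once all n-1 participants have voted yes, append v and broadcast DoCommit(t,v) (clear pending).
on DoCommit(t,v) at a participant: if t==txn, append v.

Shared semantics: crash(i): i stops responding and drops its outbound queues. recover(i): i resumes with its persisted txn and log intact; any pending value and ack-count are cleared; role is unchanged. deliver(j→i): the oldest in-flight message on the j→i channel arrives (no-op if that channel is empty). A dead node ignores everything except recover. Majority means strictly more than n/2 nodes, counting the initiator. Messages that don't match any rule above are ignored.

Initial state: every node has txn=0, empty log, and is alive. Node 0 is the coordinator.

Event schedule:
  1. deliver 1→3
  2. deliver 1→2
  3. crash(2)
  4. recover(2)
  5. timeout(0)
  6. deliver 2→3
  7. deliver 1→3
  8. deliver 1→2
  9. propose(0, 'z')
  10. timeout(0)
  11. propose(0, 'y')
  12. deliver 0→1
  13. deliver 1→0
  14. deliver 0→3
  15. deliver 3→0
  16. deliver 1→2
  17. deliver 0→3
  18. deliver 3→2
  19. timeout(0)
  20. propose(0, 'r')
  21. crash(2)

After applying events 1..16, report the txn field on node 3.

step 1 deliver 1→3: —
step 2 deliver 1→2: —
step 3 crash(2): 2={✗part,t=0,log=-}
step 4 recover(2): 2={part,t=0,log=-}
step 5 timeout(0): 0={coor,t=1,log=-}
step 6 deliver 2→3: —
step 7 deliver 1→3: —
step 8 deliver 1→2: —
step 9 propose(0,'z'): 0={coor,t=2,log=-}
step 10 timeout(0): 0={coor,t=3,log=-}
step 11 propose(0,'y'): 0={coor,t=4,log=-}
step 12 deliver 0→1: 1={part,t=1,log=-}
step 13 deliver 1→0: —
step 14 deliver 0→3: 3={part,t=1,log=-}
step 15 deliver 3→0: —
step 16 deliver 1→2: —

1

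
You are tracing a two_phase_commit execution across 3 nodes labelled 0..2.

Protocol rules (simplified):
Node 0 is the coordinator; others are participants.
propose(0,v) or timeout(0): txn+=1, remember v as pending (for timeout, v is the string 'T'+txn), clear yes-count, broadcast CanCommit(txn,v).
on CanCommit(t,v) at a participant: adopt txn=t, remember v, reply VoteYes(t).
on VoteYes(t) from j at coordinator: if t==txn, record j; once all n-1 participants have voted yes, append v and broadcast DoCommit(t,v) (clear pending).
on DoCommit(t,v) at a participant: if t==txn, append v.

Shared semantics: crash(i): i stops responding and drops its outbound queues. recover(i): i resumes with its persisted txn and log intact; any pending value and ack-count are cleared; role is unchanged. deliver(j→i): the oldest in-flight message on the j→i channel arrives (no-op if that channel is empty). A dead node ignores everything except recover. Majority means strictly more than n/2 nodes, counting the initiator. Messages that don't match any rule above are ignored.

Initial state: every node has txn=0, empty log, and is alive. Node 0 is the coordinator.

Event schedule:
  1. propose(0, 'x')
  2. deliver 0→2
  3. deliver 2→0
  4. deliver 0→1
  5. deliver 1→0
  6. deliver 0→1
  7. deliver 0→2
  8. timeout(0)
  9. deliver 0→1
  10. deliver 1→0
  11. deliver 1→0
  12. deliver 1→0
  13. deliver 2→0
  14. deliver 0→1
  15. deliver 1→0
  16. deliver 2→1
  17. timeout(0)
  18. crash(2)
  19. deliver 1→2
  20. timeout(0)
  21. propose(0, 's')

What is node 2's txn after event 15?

1

1. propose(0,'x'):  <0:coor t1 ->
2. deliver 0→2:  <2:part t1 ->
3. deliver 2→0:  nop
4. deliver 0→1:  <1:part t1 ->
5. deliver 1→0:  <0:coor t1 x>
6. deliver 0→1:  <1:part t1 x>
7. deliver 0→2:  <2:part t1 x>
8. timeout(0):  <0:coor t2 x>
9. deliver 0→1:  <1:part t2 x>
10. deliver 1→0:  nop
11. deliver 1→0:  nop
12. deliver 1→0:  nop
13. deliver 2→0:  nop
14. deliver 0→1:  nop
15. deliver 1→0:  nop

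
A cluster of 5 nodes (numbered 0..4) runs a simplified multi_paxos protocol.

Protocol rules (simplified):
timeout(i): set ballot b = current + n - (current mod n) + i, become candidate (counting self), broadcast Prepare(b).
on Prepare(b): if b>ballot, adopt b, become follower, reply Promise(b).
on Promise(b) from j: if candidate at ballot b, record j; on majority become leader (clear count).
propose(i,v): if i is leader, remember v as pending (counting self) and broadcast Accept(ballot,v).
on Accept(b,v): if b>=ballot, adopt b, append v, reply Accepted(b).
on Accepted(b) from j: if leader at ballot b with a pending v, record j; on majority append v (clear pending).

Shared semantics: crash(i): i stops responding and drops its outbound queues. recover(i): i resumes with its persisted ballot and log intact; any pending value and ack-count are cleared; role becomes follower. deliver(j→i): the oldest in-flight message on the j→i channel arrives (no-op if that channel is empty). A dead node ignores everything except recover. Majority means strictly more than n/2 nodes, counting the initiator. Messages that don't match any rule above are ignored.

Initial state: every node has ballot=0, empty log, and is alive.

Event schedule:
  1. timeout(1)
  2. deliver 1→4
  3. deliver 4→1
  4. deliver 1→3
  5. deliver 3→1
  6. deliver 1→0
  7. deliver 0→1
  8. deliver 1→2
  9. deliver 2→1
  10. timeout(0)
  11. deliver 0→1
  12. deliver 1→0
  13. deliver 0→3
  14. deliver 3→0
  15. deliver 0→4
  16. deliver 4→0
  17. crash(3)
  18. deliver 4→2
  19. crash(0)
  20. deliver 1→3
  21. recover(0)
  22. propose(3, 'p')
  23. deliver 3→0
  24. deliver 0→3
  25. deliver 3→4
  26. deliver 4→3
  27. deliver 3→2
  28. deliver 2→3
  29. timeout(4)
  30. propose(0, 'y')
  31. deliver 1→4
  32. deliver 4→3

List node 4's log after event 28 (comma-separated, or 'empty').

after 1 — timeout(1): n1:cand/b6/[-]
after 2 — deliver 1→4: n4:foll/b6/[-]
after 3 — deliver 4→1: ·
after 4 — deliver 1→3: n3:foll/b6/[-]
after 5 — deliver 3→1: n1:lead/b6/[-]
after 6 — deliver 1→0: n0:foll/b6/[-]
after 7 — deliver 0→1: ·
after 8 — deliver 1→2: n2:foll/b6/[-]
after 9 — deliver 2→1: ·
after 10 — timeout(0): n0:cand/b10/[-]
after 11 — deliver 0→1: n1:foll/b10/[-]
after 12 — deliver 1→0: ·
after 13 — deliver 0→3: n3:foll/b10/[-]
after 14 — deliver 3→0: n0:lead/b10/[-]
after 15 — deliver 0→4: n4:foll/b10/[-]
after 16 — deliver 4→0: ·
after 17 — crash(3): n3:✗foll/b10/[-]
after 18 — deliver 4→2: ·
after 19 — crash(0): n0:✗lead/b10/[-]
after 20 — deliver 1→3: ·
after 21 — recover(0): n0:foll/b10/[-]
after 22 — propose(3,'p'): ·
after 23 — deliver 3→0: ·
after 24 — deliver 0→3: ·
after 25 — deliver 3→4: ·
after 26 — deliver 4→3: ·
after 27 — deliver 3→2: ·
after 28 — deliver 2→3: ·

empty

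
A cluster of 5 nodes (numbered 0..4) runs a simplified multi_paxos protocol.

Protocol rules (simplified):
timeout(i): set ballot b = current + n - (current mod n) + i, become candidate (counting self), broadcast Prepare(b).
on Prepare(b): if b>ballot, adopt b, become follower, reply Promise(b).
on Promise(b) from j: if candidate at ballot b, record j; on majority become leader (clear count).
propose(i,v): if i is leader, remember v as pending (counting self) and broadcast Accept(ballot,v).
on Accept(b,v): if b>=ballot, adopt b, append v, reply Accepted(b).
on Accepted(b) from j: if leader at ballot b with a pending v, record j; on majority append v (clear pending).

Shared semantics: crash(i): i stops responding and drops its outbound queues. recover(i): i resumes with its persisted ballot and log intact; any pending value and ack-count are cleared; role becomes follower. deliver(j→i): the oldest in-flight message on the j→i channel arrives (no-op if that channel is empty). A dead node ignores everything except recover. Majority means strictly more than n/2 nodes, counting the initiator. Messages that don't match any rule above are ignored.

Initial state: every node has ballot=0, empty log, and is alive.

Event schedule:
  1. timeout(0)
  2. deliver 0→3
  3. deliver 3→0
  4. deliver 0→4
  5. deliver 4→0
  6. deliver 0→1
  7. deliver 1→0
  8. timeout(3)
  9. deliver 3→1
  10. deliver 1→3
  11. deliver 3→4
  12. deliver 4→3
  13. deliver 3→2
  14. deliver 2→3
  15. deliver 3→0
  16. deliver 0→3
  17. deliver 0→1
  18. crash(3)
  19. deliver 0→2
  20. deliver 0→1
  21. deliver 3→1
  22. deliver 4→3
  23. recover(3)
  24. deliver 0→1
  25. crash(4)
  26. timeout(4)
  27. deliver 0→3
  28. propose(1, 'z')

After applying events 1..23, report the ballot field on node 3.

13

[1] timeout(0) → N0(cand b5 [-])
[2] deliver 0→3 → N3(foll b5 [-])
[3] deliver 3→0 → ∅
[4] deliver 0→4 → N4(foll b5 [-])
[5] deliver 4→0 → N0(lead b5 [-])
[6] deliver 0→1 → N1(foll b5 [-])
[7] deliver 1→0 → ∅
[8] timeout(3) → N3(cand b13 [-])
[9] deliver 3→1 → N1(foll b13 [-])
[10] deliver 1→3 → ∅
[11] deliver 3→4 → N4(foll b13 [-])
[12] deliver 4→3 → N3(lead b13 [-])
[13] deliver 3→2 → N2(foll b13 [-])
[14] deliver 2→3 → ∅
[15] deliver 3→0 → N0(foll b13 [-])
[16] deliver 0→3 → ∅
[17] deliver 0→1 → ∅
[18] crash(3) → N3(✗lead b13 [-])
[19] deliver 0→2 → ∅
[20] deliver 0→1 → ∅
[21] deliver 3→1 → ∅
[22] deliver 4→3 → ∅
[23] recover(3) → N3(foll b13 [-])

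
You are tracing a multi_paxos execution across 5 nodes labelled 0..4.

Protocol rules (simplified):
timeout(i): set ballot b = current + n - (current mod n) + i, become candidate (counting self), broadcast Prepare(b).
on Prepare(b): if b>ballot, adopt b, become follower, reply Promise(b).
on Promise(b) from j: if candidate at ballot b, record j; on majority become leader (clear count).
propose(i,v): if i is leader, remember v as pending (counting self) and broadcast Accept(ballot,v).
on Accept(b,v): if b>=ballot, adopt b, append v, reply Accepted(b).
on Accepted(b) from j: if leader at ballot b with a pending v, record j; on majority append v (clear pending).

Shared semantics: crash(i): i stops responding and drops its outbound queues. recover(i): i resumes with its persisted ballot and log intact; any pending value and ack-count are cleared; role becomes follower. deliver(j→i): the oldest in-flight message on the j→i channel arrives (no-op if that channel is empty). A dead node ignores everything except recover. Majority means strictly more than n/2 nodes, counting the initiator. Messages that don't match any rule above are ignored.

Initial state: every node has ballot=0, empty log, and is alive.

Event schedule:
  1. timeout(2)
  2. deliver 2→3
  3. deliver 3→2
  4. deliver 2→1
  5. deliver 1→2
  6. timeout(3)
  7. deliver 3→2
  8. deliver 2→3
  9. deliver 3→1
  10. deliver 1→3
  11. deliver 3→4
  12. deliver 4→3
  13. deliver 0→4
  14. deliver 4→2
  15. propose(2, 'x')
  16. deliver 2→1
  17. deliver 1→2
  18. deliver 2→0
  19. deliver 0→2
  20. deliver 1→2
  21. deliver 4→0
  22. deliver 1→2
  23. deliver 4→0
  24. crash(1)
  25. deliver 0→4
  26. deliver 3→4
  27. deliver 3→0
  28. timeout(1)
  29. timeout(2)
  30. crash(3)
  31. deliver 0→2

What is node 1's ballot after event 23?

[1] timeout(2) → N2(cand b7 [-])
[2] deliver 2→3 → N3(foll b7 [-])
[3] deliver 3→2 → ∅
[4] deliver 2→1 → N1(foll b7 [-])
[5] deliver 1→2 → N2(lead b7 [-])
[6] timeout(3) → N3(cand b13 [-])
[7] deliver 3→2 → N2(foll b13 [-])
[8] deliver 2→3 → ∅
[9] deliver 3→1 → N1(foll b13 [-])
[10] deliver 1→3 → N3(lead b13 [-])
[11] deliver 3→4 → N4(foll b13 [-])
[12] deliver 4→3 → ∅
[13] deliver 0→4 → ∅
[14] deliver 4→2 → ∅
[15] propose(2,'x') → ∅
[16] deliver 2→1 → ∅
[17] deliver 1→2 → ∅
[18] deliver 2→0 → N0(foll b7 [-])
[19] deliver 0→2 → ∅
[20] deliver 1→2 → ∅
[21] deliver 4→0 → ∅
[22] deliver 1→2 → ∅
[23] deliver 4→0 → ∅

13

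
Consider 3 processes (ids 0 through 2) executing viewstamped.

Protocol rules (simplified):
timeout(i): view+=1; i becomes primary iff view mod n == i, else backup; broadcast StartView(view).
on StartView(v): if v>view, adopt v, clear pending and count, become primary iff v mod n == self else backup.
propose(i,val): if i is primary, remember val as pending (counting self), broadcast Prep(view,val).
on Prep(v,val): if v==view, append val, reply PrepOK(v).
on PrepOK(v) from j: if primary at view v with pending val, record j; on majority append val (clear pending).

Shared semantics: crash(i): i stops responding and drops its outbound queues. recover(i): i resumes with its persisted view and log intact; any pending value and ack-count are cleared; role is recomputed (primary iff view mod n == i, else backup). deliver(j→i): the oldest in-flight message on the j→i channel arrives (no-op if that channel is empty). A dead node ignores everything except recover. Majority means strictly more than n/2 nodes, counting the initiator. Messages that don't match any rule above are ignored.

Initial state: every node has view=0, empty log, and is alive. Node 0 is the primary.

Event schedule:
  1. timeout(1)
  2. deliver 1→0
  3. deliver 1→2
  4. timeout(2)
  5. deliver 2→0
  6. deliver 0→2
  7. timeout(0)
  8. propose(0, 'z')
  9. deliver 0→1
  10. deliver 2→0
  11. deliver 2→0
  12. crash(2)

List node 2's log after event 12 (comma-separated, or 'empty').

empty

e1 timeout(1): 1[prim,v=1,-]
e2 deliver 1→0: 0[back,v=1,-]
e3 deliver 1→2: 2[back,v=1,-]
e4 timeout(2): 2[prim,v=2,-]
e5 deliver 2→0: 0[back,v=2,-]
e6 deliver 0→2: ·
e7 timeout(0): 0[prim,v=3,-]
e8 propose(0,'z'): ·
e9 deliver 0→1: 1[back,v=3,-]
e10 deliver 2→0: ·
e11 deliver 2→0: ·
e12 crash(2): 2[✗prim,v=2,-]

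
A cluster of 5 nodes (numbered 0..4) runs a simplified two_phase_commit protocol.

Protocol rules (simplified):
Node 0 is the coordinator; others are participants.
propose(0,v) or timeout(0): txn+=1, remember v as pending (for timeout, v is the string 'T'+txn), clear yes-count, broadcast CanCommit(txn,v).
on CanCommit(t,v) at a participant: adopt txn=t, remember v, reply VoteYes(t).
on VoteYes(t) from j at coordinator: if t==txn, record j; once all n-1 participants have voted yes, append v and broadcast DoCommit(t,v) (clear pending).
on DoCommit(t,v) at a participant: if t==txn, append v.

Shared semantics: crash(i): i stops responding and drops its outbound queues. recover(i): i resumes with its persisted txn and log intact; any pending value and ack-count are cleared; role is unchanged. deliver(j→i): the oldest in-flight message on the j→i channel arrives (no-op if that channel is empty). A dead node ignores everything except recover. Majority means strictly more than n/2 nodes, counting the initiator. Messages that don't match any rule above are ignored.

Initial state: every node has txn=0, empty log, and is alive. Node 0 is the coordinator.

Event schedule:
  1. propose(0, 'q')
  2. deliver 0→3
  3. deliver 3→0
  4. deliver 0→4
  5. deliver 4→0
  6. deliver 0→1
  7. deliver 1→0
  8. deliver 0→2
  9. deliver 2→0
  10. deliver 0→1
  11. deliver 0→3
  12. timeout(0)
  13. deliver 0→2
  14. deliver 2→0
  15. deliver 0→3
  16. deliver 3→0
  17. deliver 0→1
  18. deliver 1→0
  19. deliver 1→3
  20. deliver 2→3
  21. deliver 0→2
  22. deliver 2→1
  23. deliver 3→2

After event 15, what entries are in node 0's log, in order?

q

step 1 propose(0,'q'): 0={coor,t=1,log=-}
step 2 deliver 0→3: 3={part,t=1,log=-}
step 3 deliver 3→0: —
step 4 deliver 0→4: 4={part,t=1,log=-}
step 5 deliver 4→0: —
step 6 deliver 0→1: 1={part,t=1,log=-}
step 7 deliver 1→0: —
step 8 deliver 0→2: 2={part,t=1,log=-}
step 9 deliver 2→0: 0={coor,t=1,log=q}
step 10 deliver 0→1: 1={part,t=1,log=q}
step 11 deliver 0→3: 3={part,t=1,log=q}
step 12 timeout(0): 0={coor,t=2,log=q}
step 13 deliver 0→2: 2={part,t=1,log=q}
step 14 deliver 2→0: —
step 15 deliver 0→3: 3={part,t=2,log=q}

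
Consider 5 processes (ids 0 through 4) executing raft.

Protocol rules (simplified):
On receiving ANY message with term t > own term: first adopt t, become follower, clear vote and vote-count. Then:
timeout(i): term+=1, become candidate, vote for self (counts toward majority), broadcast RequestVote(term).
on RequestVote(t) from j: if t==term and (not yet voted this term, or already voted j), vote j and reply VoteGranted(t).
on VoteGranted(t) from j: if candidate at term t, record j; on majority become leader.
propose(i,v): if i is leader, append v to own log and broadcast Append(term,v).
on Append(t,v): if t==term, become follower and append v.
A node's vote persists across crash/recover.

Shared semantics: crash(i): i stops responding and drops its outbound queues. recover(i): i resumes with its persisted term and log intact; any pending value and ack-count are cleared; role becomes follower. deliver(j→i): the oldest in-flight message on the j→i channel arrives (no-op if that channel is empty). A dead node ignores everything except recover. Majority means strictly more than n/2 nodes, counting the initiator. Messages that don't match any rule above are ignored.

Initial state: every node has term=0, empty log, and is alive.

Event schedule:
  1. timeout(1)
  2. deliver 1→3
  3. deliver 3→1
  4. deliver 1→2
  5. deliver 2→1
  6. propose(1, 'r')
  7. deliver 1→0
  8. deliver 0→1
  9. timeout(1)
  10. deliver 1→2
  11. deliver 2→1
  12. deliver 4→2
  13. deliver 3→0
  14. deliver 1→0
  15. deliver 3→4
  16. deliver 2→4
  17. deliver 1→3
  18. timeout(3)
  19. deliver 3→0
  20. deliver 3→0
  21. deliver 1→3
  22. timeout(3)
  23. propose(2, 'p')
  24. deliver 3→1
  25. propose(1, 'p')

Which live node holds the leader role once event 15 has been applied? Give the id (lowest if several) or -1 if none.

e1 timeout(1): 1[cand,t=1,-]
e2 deliver 1→3: 3[foll,t=1,-]
e3 deliver 3→1: ·
e4 deliver 1→2: 2[foll,t=1,-]
e5 deliver 2→1: 1[lead,t=1,-]
e6 propose(1,'r'): 1[lead,t=1,r]
e7 deliver 1→0: 0[foll,t=1,-]
e8 deliver 0→1: ·
e9 timeout(1): 1[cand,t=2,r]
e10 deliver 1→2: 2[foll,t=1,r]
e11 deliver 2→1: ·
e12 deliver 4→2: ·
e13 deliver 3→0: ·
e14 deliver 1→0: 0[foll,t=1,r]
e15 deliver 3→4: ·

-1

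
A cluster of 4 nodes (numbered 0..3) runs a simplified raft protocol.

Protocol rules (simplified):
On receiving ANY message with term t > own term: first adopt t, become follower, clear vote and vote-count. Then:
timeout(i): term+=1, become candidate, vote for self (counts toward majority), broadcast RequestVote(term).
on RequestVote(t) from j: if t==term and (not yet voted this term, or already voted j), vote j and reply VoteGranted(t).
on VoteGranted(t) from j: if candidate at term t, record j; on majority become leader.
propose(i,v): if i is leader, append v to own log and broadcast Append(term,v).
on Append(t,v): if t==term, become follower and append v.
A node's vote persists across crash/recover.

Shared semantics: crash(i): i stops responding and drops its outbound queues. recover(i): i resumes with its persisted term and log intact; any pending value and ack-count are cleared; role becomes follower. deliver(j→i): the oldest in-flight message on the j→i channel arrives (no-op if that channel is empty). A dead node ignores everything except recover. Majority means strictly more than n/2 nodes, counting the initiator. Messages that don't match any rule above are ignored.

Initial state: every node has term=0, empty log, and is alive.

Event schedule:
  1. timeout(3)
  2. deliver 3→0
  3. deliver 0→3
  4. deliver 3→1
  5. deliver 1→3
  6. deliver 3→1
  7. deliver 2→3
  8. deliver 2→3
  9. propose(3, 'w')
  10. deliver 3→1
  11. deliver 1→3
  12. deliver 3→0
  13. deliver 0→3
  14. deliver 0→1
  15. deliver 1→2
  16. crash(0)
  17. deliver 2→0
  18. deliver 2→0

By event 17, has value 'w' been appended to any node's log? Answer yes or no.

[1] timeout(3) → N3(cand t1 [-])
[2] deliver 3→0 → N0(foll t1 [-])
[3] deliver 0→3 → ∅
[4] deliver 3→1 → N1(foll t1 [-])
[5] deliver 1→3 → N3(lead t1 [-])
[6] deliver 3→1 → ∅
[7] deliver 2→3 → ∅
[8] deliver 2→3 → ∅
[9] propose(3,'w') → N3(lead t1 [w])
[10] deliver 3→1 → N1(foll t1 [w])
[11] deliver 1→3 → ∅
[12] deliver 3→0 → N0(foll t1 [w])
[13] deliver 0→3 → ∅
[14] deliver 0→1 → ∅
[15] deliver 1→2 → ∅
[16] crash(0) → N0(✗foll t1 [w])
[17] deliver 2→0 → ∅

yes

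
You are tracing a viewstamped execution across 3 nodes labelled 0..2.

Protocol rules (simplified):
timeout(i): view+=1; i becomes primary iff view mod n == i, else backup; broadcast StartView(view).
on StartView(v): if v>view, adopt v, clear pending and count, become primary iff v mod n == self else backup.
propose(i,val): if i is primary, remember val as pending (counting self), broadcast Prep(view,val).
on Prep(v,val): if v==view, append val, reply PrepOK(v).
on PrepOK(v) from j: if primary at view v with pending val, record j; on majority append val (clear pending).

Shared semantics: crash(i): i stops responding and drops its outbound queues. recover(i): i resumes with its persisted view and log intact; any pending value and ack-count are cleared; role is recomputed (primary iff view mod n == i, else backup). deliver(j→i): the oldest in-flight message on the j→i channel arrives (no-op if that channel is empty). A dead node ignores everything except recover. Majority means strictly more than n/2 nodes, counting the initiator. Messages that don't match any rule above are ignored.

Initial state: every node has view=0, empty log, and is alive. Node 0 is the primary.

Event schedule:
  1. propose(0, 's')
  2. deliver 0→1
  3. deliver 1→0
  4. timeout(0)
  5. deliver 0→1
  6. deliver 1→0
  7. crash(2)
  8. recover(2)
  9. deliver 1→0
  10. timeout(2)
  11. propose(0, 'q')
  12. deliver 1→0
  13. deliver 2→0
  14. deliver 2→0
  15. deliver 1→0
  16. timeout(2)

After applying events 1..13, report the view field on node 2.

after 1 — propose(0,'s'): ·
after 2 — deliver 0→1: n1:back/v0/[s]
after 3 — deliver 1→0: n0:prim/v0/[s]
after 4 — timeout(0): n0:back/v1/[s]
after 5 — deliver 0→1: n1:prim/v1/[s]
after 6 — deliver 1→0: ·
after 7 — crash(2): n2:✗back/v0/[-]
after 8 — recover(2): n2:back/v0/[-]
after 9 — deliver 1→0: ·
after 10 — timeout(2): n2:back/v1/[-]
after 11 — propose(0,'q'): ·
after 12 — deliver 1→0: ·
after 13 — deliver 2→0: ·

1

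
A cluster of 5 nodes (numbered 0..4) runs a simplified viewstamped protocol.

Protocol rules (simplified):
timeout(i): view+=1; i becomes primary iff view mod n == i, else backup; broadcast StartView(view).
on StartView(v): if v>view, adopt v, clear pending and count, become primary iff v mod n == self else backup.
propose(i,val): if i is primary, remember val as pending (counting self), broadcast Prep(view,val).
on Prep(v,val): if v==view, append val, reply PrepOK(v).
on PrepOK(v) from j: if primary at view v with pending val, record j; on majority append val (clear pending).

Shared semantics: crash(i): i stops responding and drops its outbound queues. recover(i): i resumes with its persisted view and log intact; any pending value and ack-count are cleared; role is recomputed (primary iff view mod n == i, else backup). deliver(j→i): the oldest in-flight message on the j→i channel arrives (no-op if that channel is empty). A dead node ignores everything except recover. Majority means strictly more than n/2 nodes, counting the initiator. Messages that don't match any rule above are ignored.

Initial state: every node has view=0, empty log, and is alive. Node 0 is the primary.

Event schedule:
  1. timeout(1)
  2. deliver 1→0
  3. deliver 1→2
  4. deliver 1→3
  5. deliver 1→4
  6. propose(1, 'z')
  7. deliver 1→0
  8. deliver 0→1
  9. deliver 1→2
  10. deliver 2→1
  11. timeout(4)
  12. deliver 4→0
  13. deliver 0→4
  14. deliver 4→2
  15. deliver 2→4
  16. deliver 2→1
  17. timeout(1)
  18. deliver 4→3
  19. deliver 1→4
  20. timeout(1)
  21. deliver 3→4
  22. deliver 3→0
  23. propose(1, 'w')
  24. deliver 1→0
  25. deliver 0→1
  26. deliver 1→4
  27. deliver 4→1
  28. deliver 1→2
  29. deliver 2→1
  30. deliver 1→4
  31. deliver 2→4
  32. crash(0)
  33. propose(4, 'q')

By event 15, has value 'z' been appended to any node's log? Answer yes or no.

yes

after 1 — timeout(1): n1:prim/v1/[-]
after 2 — deliver 1→0: n0:back/v1/[-]
after 3 — deliver 1→2: n2:back/v1/[-]
after 4 — deliver 1→3: n3:back/v1/[-]
after 5 — deliver 1→4: n4:back/v1/[-]
after 6 — propose(1,'z'): ·
after 7 — deliver 1→0: n0:back/v1/[z]
after 8 — deliver 0→1: ·
after 9 — deliver 1→2: n2:back/v1/[z]
after 10 — deliver 2→1: n1:prim/v1/[z]
after 11 — timeout(4): n4:back/v2/[-]
after 12 — deliver 4→0: n0:back/v2/[z]
after 13 — deliver 0→4: ·
after 14 — deliver 4→2: n2:prim/v2/[z]
after 15 — deliver 2→4: ·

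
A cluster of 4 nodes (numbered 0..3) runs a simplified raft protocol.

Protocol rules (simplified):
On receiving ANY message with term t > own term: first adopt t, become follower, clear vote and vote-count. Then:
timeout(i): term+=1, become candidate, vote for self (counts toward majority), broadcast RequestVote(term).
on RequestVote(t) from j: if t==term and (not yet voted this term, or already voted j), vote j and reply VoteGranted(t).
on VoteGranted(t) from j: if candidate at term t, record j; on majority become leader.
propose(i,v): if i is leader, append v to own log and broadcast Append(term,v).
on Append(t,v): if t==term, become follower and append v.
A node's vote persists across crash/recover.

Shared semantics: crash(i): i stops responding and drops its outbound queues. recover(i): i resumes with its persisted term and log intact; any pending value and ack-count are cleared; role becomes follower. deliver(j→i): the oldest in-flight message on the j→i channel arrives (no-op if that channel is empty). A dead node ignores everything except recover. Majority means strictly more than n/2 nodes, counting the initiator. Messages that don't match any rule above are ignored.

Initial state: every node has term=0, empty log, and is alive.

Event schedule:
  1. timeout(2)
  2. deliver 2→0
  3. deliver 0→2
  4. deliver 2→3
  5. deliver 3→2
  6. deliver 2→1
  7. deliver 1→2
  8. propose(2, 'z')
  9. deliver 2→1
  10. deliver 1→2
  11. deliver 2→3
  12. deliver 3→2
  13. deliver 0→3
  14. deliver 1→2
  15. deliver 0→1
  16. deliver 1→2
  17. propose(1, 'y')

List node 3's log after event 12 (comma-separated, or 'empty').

after 1 — timeout(2): n2:cand/t1/[-]
after 2 — deliver 2→0: n0:foll/t1/[-]
after 3 — deliver 0→2: ·
after 4 — deliver 2→3: n3:foll/t1/[-]
after 5 — deliver 3→2: n2:lead/t1/[-]
after 6 — deliver 2→1: n1:foll/t1/[-]
after 7 — deliver 1→2: ·
after 8 — propose(2,'z'): n2:lead/t1/[z]
after 9 — deliver 2→1: n1:foll/t1/[z]
after 10 — deliver 1→2: ·
after 11 — deliver 2→3: n3:foll/t1/[z]
after 12 — deliver 3→2: ·

z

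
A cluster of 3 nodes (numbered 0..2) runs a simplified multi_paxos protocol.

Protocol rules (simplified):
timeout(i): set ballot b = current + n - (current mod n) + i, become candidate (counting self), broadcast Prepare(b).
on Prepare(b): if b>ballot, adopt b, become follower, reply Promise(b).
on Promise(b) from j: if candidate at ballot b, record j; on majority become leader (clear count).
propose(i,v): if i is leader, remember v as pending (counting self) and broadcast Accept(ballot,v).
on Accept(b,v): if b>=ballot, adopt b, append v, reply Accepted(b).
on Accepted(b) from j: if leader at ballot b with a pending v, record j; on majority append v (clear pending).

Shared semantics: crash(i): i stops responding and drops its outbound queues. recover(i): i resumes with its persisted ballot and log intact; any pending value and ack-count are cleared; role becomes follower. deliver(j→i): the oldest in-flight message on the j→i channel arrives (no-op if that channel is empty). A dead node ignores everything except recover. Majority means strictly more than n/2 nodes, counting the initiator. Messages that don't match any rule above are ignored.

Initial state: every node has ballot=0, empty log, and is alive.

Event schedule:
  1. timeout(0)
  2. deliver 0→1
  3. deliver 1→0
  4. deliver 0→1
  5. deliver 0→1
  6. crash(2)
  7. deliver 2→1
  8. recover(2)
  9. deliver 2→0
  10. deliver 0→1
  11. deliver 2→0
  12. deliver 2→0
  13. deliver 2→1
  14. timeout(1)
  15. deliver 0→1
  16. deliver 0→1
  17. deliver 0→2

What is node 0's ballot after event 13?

3

after 1 — timeout(0): n0:cand/b3/[-]
after 2 — deliver 0→1: n1:foll/b3/[-]
after 3 — deliver 1→0: n0:lead/b3/[-]
after 4 — deliver 0→1: ·
after 5 — deliver 0→1: ·
after 6 — crash(2): n2:✗foll/b0/[-]
after 7 — deliver 2→1: ·
after 8 — recover(2): n2:foll/b0/[-]
after 9 — deliver 2→0: ·
after 10 — deliver 0→1: ·
after 11 — deliver 2→0: ·
after 12 — deliver 2→0: ·
after 13 — deliver 2→1: ·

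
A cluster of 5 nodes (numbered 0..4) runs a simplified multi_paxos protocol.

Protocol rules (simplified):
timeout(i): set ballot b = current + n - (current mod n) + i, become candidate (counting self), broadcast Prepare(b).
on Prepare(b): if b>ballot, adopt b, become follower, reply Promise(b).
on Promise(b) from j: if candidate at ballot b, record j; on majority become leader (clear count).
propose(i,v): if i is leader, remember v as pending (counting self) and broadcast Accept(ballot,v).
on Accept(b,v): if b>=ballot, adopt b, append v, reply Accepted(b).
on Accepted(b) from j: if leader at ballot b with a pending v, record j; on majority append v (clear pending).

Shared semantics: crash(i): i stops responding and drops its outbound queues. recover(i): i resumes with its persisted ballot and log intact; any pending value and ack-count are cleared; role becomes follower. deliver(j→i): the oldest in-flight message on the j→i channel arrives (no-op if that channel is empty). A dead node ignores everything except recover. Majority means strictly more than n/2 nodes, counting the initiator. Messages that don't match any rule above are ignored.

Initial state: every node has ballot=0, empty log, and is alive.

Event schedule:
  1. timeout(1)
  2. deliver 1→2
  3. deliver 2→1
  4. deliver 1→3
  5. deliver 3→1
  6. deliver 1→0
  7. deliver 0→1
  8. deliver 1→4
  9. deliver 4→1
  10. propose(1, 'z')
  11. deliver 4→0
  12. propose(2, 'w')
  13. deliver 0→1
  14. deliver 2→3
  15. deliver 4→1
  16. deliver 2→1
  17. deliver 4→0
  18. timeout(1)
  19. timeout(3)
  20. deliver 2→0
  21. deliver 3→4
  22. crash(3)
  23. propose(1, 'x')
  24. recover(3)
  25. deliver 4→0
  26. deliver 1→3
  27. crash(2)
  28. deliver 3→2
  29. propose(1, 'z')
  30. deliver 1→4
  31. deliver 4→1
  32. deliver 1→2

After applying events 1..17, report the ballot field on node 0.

step 1 timeout(1): 1={cand,b=6,log=-}
step 2 deliver 1→2: 2={foll,b=6,log=-}
step 3 deliver 2→1: —
step 4 deliver 1→3: 3={foll,b=6,log=-}
step 5 deliver 3→1: 1={lead,b=6,log=-}
step 6 deliver 1→0: 0={foll,b=6,log=-}
step 7 deliver 0→1: —
step 8 deliver 1→4: 4={foll,b=6,log=-}
step 9 deliver 4→1: —
step 10 propose(1,'z'): —
step 11 deliver 4→0: —
step 12 propose(2,'w'): —
step 13 deliver 0→1: —
step 14 deliver 2→3: —
step 15 deliver 4→1: —
step 16 deliver 2→1: —
step 17 deliver 4→0: —

6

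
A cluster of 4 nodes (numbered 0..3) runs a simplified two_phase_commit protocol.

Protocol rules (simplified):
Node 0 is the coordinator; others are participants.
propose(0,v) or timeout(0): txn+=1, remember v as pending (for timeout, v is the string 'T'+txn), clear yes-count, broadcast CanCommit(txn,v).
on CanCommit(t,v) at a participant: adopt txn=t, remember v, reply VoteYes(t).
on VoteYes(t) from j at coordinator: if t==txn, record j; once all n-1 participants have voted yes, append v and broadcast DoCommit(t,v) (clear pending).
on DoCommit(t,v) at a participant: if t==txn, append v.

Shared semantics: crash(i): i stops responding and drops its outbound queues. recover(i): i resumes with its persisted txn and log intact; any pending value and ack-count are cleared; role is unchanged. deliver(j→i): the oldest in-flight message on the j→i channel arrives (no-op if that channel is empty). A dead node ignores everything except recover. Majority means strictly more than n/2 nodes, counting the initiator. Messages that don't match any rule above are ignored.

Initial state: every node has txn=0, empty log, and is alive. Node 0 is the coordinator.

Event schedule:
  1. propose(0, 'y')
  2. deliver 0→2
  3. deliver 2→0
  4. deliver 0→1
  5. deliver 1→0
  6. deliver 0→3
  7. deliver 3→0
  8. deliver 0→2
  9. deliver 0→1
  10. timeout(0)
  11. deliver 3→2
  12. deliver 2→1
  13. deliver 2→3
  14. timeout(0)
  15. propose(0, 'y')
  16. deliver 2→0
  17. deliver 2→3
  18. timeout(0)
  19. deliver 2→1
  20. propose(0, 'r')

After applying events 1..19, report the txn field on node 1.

1

after 1 — propose(0,'y'): n0:coor/t1/[-]
after 2 — deliver 0→2: n2:part/t1/[-]
after 3 — deliver 2→0: ·
after 4 — deliver 0→1: n1:part/t1/[-]
after 5 — deliver 1→0: ·
after 6 — deliver 0→3: n3:part/t1/[-]
after 7 — deliver 3→0: n0:coor/t1/[y]
after 8 — deliver 0→2: n2:part/t1/[y]
after 9 — deliver 0→1: n1:part/t1/[y]
after 10 — timeout(0): n0:coor/t2/[y]
after 11 — deliver 3→2: ·
after 12 — deliver 2→1: ·
after 13 — deliver 2→3: ·
after 14 — timeout(0): n0:coor/t3/[y]
after 15 — propose(0,'y'): n0:coor/t4/[y]
after 16 — deliver 2→0: ·
after 17 — deliver 2→3: ·
after 18 — timeout(0): n0:coor/t5/[y]
after 19 — deliver 2→1: ·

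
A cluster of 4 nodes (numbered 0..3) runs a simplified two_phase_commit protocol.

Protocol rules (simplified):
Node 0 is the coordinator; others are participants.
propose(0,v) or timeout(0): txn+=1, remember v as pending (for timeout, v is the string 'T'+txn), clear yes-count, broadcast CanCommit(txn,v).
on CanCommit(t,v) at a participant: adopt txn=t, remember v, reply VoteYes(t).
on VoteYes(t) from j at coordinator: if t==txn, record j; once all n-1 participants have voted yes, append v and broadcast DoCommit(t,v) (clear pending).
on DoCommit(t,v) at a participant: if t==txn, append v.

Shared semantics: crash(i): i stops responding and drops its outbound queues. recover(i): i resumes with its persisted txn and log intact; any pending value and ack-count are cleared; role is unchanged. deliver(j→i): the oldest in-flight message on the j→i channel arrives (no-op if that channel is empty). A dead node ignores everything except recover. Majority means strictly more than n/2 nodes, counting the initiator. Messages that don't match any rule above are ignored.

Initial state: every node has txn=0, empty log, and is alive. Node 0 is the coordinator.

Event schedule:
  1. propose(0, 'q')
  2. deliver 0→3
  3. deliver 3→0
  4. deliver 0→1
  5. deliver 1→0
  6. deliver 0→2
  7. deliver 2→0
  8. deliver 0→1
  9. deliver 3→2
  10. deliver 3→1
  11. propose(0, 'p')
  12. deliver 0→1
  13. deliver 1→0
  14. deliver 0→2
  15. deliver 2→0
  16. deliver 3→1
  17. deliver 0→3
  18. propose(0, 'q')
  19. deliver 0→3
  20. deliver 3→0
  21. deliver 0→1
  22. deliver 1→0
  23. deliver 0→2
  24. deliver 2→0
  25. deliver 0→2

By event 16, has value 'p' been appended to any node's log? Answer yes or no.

no

[1] propose(0,'q') → N0(coor t1 [-])
[2] deliver 0→3 → N3(part t1 [-])
[3] deliver 3→0 → ∅
[4] deliver 0→1 → N1(part t1 [-])
[5] deliver 1→0 → ∅
[6] deliver 0→2 → N2(part t1 [-])
[7] deliver 2→0 → N0(coor t1 [q])
[8] deliver 0→1 → N1(part t1 [q])
[9] deliver 3→2 → ∅
[10] deliver 3→1 → ∅
[11] propose(0,'p') → N0(coor t2 [q])
[12] deliver 0→1 → N1(part t2 [q])
[13] deliver 1→0 → ∅
[14] deliver 0→2 → N2(part t1 [q])
[15] deliver 2→0 → ∅
[16] deliver 3→1 → ∅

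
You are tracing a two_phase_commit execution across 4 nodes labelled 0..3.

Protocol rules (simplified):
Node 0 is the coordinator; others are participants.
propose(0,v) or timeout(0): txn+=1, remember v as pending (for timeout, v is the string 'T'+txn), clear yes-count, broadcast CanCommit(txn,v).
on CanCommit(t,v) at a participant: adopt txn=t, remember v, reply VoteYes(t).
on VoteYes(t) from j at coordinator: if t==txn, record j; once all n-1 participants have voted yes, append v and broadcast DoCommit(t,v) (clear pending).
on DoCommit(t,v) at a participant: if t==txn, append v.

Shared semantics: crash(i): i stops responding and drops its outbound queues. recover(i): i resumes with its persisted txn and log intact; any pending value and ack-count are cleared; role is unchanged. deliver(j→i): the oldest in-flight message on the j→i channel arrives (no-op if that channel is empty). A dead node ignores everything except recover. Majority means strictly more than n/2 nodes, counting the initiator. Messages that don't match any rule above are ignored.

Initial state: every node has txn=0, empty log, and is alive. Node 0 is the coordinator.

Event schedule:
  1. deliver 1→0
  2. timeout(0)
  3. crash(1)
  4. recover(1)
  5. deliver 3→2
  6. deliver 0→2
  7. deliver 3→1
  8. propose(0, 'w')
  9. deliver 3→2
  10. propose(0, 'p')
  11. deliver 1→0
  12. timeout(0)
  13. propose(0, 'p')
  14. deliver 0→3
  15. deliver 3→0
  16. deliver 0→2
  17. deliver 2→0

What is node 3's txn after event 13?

0

e1 deliver 1→0: ·
e2 timeout(0): 0[coor,t=1,-]
e3 crash(1): 1[✗part,t=0,-]
e4 recover(1): 1[part,t=0,-]
e5 deliver 3→2: ·
e6 deliver 0→2: 2[part,t=1,-]
e7 deliver 3→1: ·
e8 propose(0,'w'): 0[coor,t=2,-]
e9 deliver 3→2: ·
e10 propose(0,'p'): 0[coor,t=3,-]
e11 deliver 1→0: ·
e12 timeout(0): 0[coor,t=4,-]
e13 propose(0,'p'): 0[coor,t=5,-]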